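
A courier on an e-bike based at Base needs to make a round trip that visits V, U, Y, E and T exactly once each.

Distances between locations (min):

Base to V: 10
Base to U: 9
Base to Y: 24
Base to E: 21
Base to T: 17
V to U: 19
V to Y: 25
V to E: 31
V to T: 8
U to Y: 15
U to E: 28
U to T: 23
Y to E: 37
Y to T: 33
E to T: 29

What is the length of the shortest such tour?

Shortest round trip = 107 min.

With 5 stops there are 5!/2 = 60 distinct round trips (a route and its reverse cost the same).
Base → V → U → Y → E → T → Base: 10+19+15+37+29+17 = 127
Base → V → U → Y → T → E → Base: 10+19+15+33+29+21 = 127
Base → V → U → E → Y → T → Base: 10+19+28+37+33+17 = 144
Base → V → U → E → T → Y → Base: 10+19+28+29+33+24 = 143
Base → V → U → T → Y → E → Base: 10+19+23+33+37+21 = 143
Base → V → U → T → E → Y → Base: 10+19+23+29+37+24 = 142
Base → V → Y → U → E → T → Base: 10+25+15+28+29+17 = 124
Base → V → Y → U → T → E → Base: 10+25+15+23+29+21 = 123
Base → V → Y → E → U → T → Base: 10+25+37+28+23+17 = 140
Base → V → Y → E → T → U → Base: 10+25+37+29+23+9 = 133
Base → V → Y → T → U → E → Base: 10+25+33+23+28+21 = 140
Base → V → Y → T → E → U → Base: 10+25+33+29+28+9 = 134
Base → V → E → U → Y → T → Base: 10+31+28+15+33+17 = 134
Base → V → E → U → T → Y → Base: 10+31+28+23+33+24 = 149
… (46 more)
Base → U → Y → V → T → E → Base: 9+15+25+8+29+21 = 107  ← best
The minimum is 107.
One optimal route: Base → U → Y → V → T → E → Base (or its reverse).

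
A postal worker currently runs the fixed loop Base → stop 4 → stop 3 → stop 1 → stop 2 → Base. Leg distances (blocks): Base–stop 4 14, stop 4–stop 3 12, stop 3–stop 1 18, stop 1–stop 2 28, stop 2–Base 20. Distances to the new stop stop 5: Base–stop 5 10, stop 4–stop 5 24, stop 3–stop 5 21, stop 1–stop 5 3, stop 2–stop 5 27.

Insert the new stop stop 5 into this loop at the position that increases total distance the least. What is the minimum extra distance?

Insertion cost between consecutive stops i–j is d(i,stop 5) + d(stop 5,j) − d(i,j):
  between Base and stop 4: 10 + 24 − 14 = 20
  between stop 4 and stop 3: 24 + 21 − 12 = 33
  between stop 3 and stop 1: 21 + 3 − 18 = 6
  between stop 1 and stop 2: 3 + 27 − 28 = 2
  between stop 2 and Base: 27 + 10 − 20 = 17
Cheapest insertion is between stop 1 and stop 2, adding 2.
New total = 92 + 2 = 94.

Minimum extra distance: 2 blocks, inserting stop 5 between stop 1 and stop 2.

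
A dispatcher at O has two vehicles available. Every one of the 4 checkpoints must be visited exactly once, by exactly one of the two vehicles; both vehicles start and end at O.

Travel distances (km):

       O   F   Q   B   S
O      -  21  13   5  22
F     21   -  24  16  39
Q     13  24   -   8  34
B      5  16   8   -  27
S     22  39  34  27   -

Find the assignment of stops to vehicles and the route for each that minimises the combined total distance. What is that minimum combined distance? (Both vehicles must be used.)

Minimum combined distance: 102 km.

There are 2^3 − 1 = 7 ways to divide the 4 stops into two non-empty groups. For each, the best each vehicle can do is its own shortest tour through its group:
  {F} + {Q, B, S}: 42 + 69 = 111
  {Q} + {F, B, S}: 26 + 82 = 108
  {F, Q} + {B, S}: 58 + 54 = 112
  {B} + {F, Q, S}: 10 + 98 = 108
  {F, B} + {Q, S}: 42 + 69 = 111
  {Q, B} + {F, S}: 26 + 82 = 108
  … (7 splits in total)
  {F, Q, B} + {S}: 58 + 44 = 102  ← best
Best: vehicle 1 O → F → Q → B → O = 58; vehicle 2 O → S → O = 44; combined 102.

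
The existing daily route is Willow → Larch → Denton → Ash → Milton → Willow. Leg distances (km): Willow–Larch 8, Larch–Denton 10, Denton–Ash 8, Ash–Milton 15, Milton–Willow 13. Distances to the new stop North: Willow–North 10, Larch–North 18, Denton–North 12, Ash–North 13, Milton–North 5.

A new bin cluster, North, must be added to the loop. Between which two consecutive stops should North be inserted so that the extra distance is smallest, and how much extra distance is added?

Insertion cost between consecutive stops i–j is d(i,North) + d(North,j) − d(i,j):
  between Willow and Larch: 10 + 18 − 8 = 20
  between Larch and Denton: 18 + 12 − 10 = 20
  between Denton and Ash: 12 + 13 − 8 = 17
  between Ash and Milton: 13 + 5 − 15 = 3
  between Milton and Willow: 5 + 10 − 13 = 2
Cheapest insertion is between Milton and Willow, adding 2.
New total = 54 + 2 = 56.

Adding 2 km by placing North on the Milton–Willow leg.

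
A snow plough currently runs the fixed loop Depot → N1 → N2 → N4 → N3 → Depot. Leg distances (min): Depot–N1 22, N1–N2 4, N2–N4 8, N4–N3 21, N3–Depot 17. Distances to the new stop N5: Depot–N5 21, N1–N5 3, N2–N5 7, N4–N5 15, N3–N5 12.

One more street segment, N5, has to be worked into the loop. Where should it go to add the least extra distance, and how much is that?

Minimum extra distance: 2 min, inserting N5 between Depot and N1.

Insertion cost between consecutive stops i–j is d(i,N5) + d(N5,j) − d(i,j):
  between Depot and N1: 21 + 3 − 22 = 2
  between N1 and N2: 3 + 7 − 4 = 6
  between N2 and N4: 7 + 15 − 8 = 14
  between N4 and N3: 15 + 12 − 21 = 6
  between N3 and Depot: 12 + 21 − 17 = 16
Cheapest insertion is between Depot and N1, adding 2.
New total = 72 + 2 = 74.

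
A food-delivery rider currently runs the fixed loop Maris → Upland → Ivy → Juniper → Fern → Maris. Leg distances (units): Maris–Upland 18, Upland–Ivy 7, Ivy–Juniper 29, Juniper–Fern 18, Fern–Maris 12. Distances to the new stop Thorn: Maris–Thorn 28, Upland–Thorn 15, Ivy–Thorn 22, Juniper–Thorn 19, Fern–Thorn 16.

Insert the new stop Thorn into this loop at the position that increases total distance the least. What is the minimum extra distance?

Insertion cost between consecutive stops i–j is d(i,Thorn) + d(Thorn,j) − d(i,j):
  between Maris and Upland: 28 + 15 − 18 = 25
  between Upland and Ivy: 15 + 22 − 7 = 30
  between Ivy and Juniper: 22 + 19 − 29 = 12
  between Juniper and Fern: 19 + 16 − 18 = 17
  between Fern and Maris: 16 + 28 − 12 = 32
Cheapest insertion is between Ivy and Juniper, adding 12.
New total = 84 + 12 = 96.

+12 — insert Thorn between Ivy and Juniper.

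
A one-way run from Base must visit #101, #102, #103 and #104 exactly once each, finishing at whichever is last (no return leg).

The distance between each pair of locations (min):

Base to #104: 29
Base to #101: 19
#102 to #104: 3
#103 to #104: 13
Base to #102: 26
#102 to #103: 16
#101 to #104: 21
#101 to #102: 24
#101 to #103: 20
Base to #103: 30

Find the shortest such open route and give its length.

55 min — the minimum one-way total.

There are 4! = 24 possible orderings.
Base→#101→#102→#103→#104: 19+24+16+13 = 72
Base→#101→#102→#104→#103: 19+24+3+13 = 59
Base→#101→#103→#102→#104: 19+20+16+3 = 58
Base→#101→#103→#104→#102: 19+20+13+3 = 55
Base→#101→#104→#102→#103: 19+21+3+16 = 59
Base→#101→#104→#103→#102: 19+21+13+16 = 69
Base→#102→#101→#103→#104: 26+24+20+13 = 83
Base→#102→#101→#104→#103: 26+24+21+13 = 84
Base→#102→#103→#101→#104: 26+16+20+21 = 83
Base→#102→#103→#104→#101: 26+16+13+21 = 76
Base→#102→#104→#101→#103: 26+3+21+20 = 70
Base→#102→#104→#103→#101: 26+3+13+20 = 62
Base→#103→#101→#102→#104: 30+20+24+3 = 77
Base→#103→#101→#104→#102: 30+20+21+3 = 74
… (10 more)
The minimum is 55.
One shortest path: Base → #101 → #103 → #104 → #102.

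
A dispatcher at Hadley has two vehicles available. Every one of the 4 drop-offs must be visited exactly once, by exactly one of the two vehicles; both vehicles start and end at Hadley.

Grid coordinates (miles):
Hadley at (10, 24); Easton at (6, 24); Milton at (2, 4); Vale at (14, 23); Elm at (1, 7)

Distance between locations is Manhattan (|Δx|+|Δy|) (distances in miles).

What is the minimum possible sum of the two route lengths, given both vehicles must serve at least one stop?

There are 2^3 − 1 = 7 ways to divide the 4 stops into two non-empty groups. For each, the best each vehicle can do is its own shortest tour through its group:
  {Easton} + {Milton, Vale, Elm}: 8 + 66 = 74
  {Milton} + {Easton, Vale, Elm}: 56 + 60 = 116
  {Easton, Milton} + {Vale, Elm}: 56 + 60 = 116
  {Vale} + {Easton, Milton, Elm}: 10 + 58 = 68
  {Easton, Vale} + {Milton, Elm}: 18 + 58 = 76
  {Milton, Vale} + {Easton, Elm}: 64 + 52 = 116
  … (7 splits in total)
Best: vehicle 1 Hadley → Vale → Hadley = 10; vehicle 2 Hadley → Easton → Milton → Elm → Hadley = 58; combined 68.

68 miles — the smallest possible combined total.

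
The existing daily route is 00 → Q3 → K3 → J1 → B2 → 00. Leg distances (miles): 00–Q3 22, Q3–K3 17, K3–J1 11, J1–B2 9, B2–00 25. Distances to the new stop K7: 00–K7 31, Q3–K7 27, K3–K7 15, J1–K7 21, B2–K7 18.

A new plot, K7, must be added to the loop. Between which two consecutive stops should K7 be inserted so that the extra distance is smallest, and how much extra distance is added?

Insertion cost between consecutive stops i–j is d(i,K7) + d(K7,j) − d(i,j):
  between 00 and Q3: 31 + 27 − 22 = 36
  between Q3 and K3: 27 + 15 − 17 = 25
  between K3 and J1: 15 + 21 − 11 = 25
  between J1 and B2: 21 + 18 − 9 = 30
  between B2 and 00: 18 + 31 − 25 = 24
Cheapest insertion is between B2 and 00, adding 24.
New total = 84 + 24 = 108.

+24 miles — insert K7 between B2 and 00.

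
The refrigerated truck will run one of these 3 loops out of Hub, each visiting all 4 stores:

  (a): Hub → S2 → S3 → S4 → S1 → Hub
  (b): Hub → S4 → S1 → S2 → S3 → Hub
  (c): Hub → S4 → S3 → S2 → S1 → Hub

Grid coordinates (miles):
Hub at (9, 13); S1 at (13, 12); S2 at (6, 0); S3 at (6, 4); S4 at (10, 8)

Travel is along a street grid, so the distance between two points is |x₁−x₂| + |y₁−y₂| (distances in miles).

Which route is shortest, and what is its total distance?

(a): 16 + 4 + 8 + 7 + 5 = 40
(b): 6 + 7 + 19 + 4 + 12 = 48
(c): 6 + 8 + 4 + 19 + 5 = 42

40 miles — (a) is the shortest.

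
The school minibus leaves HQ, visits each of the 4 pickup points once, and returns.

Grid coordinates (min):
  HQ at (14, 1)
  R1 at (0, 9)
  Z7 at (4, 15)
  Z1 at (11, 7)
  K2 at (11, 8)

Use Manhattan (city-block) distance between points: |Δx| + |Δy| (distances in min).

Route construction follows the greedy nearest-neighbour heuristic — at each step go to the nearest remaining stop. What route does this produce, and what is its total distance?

Nearest-neighbour total = 56 min; route HQ → Z1 → K2 → R1 → Z7 → HQ.

At HQ the remaining stops are Z1 9, K2 10, R1 22, Z7 24; go to Z1.
At Z1 the remaining stops are K2 1, R1 13, Z7 15; go to K2.
At K2 the remaining stops are R1 12, Z7 14; go to R1.
At R1 the remaining stops are Z7 10; go to Z7.
Return Z7→HQ: 24.
Total = 9 + 1 + 12 + 10 + 24 = 56.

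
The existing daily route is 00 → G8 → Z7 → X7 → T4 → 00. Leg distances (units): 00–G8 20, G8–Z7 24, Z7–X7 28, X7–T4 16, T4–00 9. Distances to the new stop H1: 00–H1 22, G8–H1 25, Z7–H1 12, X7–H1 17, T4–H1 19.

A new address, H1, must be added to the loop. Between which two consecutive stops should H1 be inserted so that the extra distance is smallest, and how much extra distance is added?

Insertion cost between consecutive stops i–j is d(i,H1) + d(H1,j) − d(i,j):
  between 00 and G8: 22 + 25 − 20 = 27
  between G8 and Z7: 25 + 12 − 24 = 13
  between Z7 and X7: 12 + 17 − 28 = 1
  between X7 and T4: 17 + 19 − 16 = 20
  between T4 and 00: 19 + 22 − 9 = 32
Cheapest insertion is between Z7 and X7, adding 1.
New total = 97 + 1 = 98.

Minimum extra distance: 1, inserting H1 between Z7 and X7.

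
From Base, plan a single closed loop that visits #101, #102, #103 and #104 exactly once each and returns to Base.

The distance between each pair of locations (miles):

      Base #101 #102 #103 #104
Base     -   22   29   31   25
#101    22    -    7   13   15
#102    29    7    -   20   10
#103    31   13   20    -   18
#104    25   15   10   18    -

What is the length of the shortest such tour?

86 miles — the shortest possible round trip.

With 4 stops there are 4!/2 = 12 distinct round trips (a route and its reverse cost the same).
Base → #101 → #102 → #103 → #104 → Base: 22+7+20+18+25 = 92
Base → #101 → #102 → #104 → #103 → Base: 22+7+10+18+31 = 88
Base → #101 → #103 → #102 → #104 → Base: 22+13+20+10+25 = 90
Base → #101 → #103 → #104 → #102 → Base: 22+13+18+10+29 = 92
Base → #101 → #104 → #102 → #103 → Base: 22+15+10+20+31 = 98
Base → #101 → #104 → #103 → #102 → Base: 22+15+18+20+29 = 104
Base → #102 → #101 → #103 → #104 → Base: 29+7+13+18+25 = 92
Base → #102 → #101 → #104 → #103 → Base: 29+7+15+18+31 = 100
Base → #102 → #103 → #101 → #104 → Base: 29+20+13+15+25 = 102
Base → #102 → #104 → #101 → #103 → Base: 29+10+15+13+31 = 98
Base → #103 → #101 → #102 → #104 → Base: 31+13+7+10+25 = 86
Base → #103 → #102 → #101 → #104 → Base: 31+20+7+15+25 = 98
The minimum is 86.
One optimal route: Base → #103 → #101 → #102 → #104 → Base (or its reverse).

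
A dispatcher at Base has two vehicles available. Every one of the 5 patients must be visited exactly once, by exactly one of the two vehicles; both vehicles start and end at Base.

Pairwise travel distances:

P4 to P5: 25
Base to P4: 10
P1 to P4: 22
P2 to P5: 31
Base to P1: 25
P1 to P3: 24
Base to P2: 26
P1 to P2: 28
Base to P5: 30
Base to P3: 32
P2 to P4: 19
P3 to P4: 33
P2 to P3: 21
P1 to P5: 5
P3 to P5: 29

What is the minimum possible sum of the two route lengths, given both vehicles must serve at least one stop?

Check every non-empty split of the stops between the two vehicles; for each half take its own optimal tour:
  {P1} + {P2, P3, P4, P5}: 50 + 109 = 159
  {P2} + {P1, P3, P4, P5}: 52 + 96 = 148
  {P1, P2} + {P3, P4, P5}: 79 + 96 = 175
  {P3} + {P1, P2, P4, P5}: 64 + 90 = 154
  {P1, P3} + {P2, P4, P5}: 81 + 90 = 171
  {P2, P3} + {P1, P4, P5}: 79 + 65 = 144
  … (15 splits in total)
  {P4} + {P1, P2, P3, P5}: 20 + 106 = 126  ← best
Best: vehicle 1 Base → P4 → Base = 20; vehicle 2 Base → P1 → P5 → P3 → P2 → Base = 106; combined 126.

126 — the smallest possible combined total.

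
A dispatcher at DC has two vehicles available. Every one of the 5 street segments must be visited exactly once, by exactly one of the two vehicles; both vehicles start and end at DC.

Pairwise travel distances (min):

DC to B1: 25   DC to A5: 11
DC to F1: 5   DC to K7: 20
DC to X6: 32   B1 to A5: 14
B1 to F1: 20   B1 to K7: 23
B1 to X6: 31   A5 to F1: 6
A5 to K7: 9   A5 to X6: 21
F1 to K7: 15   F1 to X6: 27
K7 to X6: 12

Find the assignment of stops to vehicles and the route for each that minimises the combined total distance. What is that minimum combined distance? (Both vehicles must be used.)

Try each way of splitting the stops between the two vehicles (each non-empty) and, for each split, find the best tour for each vehicle:
  {B1} + {A5, F1, K7, X6}: 50 + 64 = 114
  {A5} + {B1, F1, K7, X6}: 22 + 88 = 110
  {B1, A5} + {F1, K7, X6}: 50 + 64 = 114
  {F1} + {B1, A5, K7, X6}: 10 + 88 = 98
  {B1, F1} + {A5, K7, X6}: 50 + 64 = 114
  {A5, F1} + {B1, K7, X6}: 22 + 88 = 110
  … (15 splits in total)
Best: vehicle 1 DC → F1 → DC = 10; vehicle 2 DC → B1 → X6 → K7 → A5 → DC = 88; combined 98.

98 min — the smallest possible combined total.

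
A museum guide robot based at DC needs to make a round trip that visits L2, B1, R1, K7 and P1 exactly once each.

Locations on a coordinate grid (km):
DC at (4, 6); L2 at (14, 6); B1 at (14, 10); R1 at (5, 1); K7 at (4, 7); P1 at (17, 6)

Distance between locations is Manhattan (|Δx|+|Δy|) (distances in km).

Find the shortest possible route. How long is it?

Minimum total distance: 44 km.

There are 60 distinct closed tours to check (reversals are equivalent).
DC→L2→B1→R1→K7→P1→DC: 10+4+18+7+14+13 = 66
DC→L2→B1→R1→P1→K7→DC: 10+4+18+17+14+1 = 64
DC→L2→B1→K7→R1→P1→DC: 10+4+13+7+17+13 = 64
DC→L2→B1→K7→P1→R1→DC: 10+4+13+14+17+6 = 64
DC→L2→B1→P1→R1→K7→DC: 10+4+7+17+7+1 = 46
DC→L2→B1→P1→K7→R1→DC: 10+4+7+14+7+6 = 48
DC→L2→R1→B1→K7→P1→DC: 10+14+18+13+14+13 = 82
DC→L2→R1→B1→P1→K7→DC: 10+14+18+7+14+1 = 64
DC→L2→R1→K7→B1→P1→DC: 10+14+7+13+7+13 = 64
DC→L2→R1→K7→P1→B1→DC: 10+14+7+14+7+14 = 66
DC→L2→R1→P1→B1→K7→DC: 10+14+17+7+13+1 = 62
DC→L2→R1→P1→K7→B1→DC: 10+14+17+14+13+14 = 82
DC→L2→K7→B1→R1→P1→DC: 10+11+13+18+17+13 = 82
DC→L2→K7→B1→P1→R1→DC: 10+11+13+7+17+6 = 64
… (46 more)
DC→R1→L2→P1→B1→K7→DC: 6+14+3+7+13+1 = 44  ← best
The minimum is 44.
One optimal route: DC → R1 → L2 → P1 → B1 → K7 → DC (or its reverse).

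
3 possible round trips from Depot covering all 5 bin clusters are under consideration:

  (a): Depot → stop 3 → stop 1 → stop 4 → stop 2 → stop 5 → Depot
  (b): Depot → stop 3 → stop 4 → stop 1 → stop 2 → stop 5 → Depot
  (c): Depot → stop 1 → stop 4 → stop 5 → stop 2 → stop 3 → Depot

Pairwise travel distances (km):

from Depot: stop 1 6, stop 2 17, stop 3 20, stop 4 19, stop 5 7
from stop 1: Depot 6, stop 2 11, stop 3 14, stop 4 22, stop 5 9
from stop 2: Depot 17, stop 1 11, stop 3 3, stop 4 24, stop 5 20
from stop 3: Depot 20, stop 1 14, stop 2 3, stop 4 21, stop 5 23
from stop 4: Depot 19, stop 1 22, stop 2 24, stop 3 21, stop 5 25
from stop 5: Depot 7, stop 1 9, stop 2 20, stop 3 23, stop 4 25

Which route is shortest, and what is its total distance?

(a): 20 + 14 + 22 + 24 + 20 + 7 = 107
(b): 20 + 21 + 22 + 11 + 20 + 7 = 101
(c): 6 + 22 + 25 + 20 + 3 + 20 = 96

Shortest is (c), total 96 km.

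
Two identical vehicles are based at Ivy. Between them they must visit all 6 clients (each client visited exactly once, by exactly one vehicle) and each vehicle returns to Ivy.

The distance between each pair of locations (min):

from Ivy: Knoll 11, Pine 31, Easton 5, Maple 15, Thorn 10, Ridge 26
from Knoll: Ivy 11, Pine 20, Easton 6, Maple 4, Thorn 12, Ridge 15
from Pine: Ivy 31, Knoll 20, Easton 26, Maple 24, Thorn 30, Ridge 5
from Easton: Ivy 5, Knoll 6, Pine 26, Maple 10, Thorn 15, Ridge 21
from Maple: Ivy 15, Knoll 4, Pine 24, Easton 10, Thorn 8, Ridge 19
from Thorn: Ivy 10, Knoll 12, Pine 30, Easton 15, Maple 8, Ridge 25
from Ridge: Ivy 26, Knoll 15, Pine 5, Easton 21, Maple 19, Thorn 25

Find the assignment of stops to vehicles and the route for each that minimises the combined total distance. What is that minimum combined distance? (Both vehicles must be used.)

There are 2^5 − 1 = 31 ways to divide the 6 stops into two non-empty groups. For each, the best each vehicle can do is its own shortest tour through its group:
  {Knoll} + {Pine, Easton, Maple, Thorn, Ridge}: 22 + 73 = 95
  {Pine} + {Knoll, Easton, Maple, Thorn, Ridge}: 62 + 63 = 125
  {Knoll, Pine} + {Easton, Maple, Thorn, Ridge}: 62 + 63 = 125
  {Easton} + {Knoll, Pine, Maple, Thorn, Ridge}: 10 + 73 = 83
  {Knoll, Easton} + {Pine, Maple, Thorn, Ridge}: 22 + 73 = 95
  {Pine, Easton} + {Knoll, Maple, Thorn, Ridge}: 62 + 63 = 125
  … (31 splits in total)
Best: vehicle 1 Ivy → Easton → Ivy = 10; vehicle 2 Ivy → Knoll → Pine → Ridge → Maple → Thorn → Ivy = 73; combined 83.

Minimum combined distance: 83 min.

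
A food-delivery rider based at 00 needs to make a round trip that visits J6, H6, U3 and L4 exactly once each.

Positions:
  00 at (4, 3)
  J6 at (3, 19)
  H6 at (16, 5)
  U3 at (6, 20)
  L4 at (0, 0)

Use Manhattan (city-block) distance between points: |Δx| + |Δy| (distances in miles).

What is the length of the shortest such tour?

With 4 stops there are 4!/2 = 12 distinct round trips (a route and its reverse cost the same).
00 → J6 → H6 → U3 → L4 → 00: 17+27+25+26+7 = 102
00 → J6 → H6 → L4 → U3 → 00: 17+27+21+26+19 = 110
00 → J6 → U3 → H6 → L4 → 00: 17+4+25+21+7 = 74
00 → J6 → U3 → L4 → H6 → 00: 17+4+26+21+14 = 82
00 → J6 → L4 → H6 → U3 → 00: 17+22+21+25+19 = 104
00 → J6 → L4 → U3 → H6 → 00: 17+22+26+25+14 = 104
00 → H6 → J6 → U3 → L4 → 00: 14+27+4+26+7 = 78
00 → H6 → J6 → L4 → U3 → 00: 14+27+22+26+19 = 108
00 → H6 → U3 → J6 → L4 → 00: 14+25+4+22+7 = 72
00 → H6 → L4 → J6 → U3 → 00: 14+21+22+4+19 = 80
00 → U3 → J6 → H6 → L4 → 00: 19+4+27+21+7 = 78
00 → U3 → H6 → J6 → L4 → 00: 19+25+27+22+7 = 100
The minimum is 72.
One optimal route: 00 → H6 → U3 → J6 → L4 → 00 (or its reverse).

Minimum total distance: 72 miles.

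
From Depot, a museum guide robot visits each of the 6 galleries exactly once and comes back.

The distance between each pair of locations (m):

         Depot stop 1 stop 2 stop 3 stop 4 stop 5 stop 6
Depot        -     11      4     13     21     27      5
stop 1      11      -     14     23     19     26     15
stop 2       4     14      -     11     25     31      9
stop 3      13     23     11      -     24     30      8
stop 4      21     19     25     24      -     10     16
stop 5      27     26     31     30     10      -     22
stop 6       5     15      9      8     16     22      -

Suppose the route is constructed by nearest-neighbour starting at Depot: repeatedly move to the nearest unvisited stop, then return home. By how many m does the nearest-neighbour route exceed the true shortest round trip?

15 m longer than the optimal tour.

Depot: stop 2=4, stop 6=5, stop 1=11, stop 3=13, stop 4=21, stop 5=27 ⇒ stop 2
stop 2: stop 6=9, stop 3=11, stop 1=14, stop 4=25, stop 5=31 ⇒ stop 6
stop 6: stop 3=8, stop 1=15, stop 4=16, stop 5=22 ⇒ stop 3
stop 3: stop 1=23, stop 4=24, stop 5=30 ⇒ stop 1
stop 1: stop 4=19, stop 5=26 ⇒ stop 4
stop 4: stop 5=10 ⇒ stop 5
NN route Depot → stop 2 → stop 6 → stop 3 → stop 1 → stop 4 → stop 5 → Depot costs 100.
Optimal: Depot → stop 1 → stop 4 → stop 5 → stop 6 → stop 3 → stop 2 → Depot costs 85 (by enumerating all 360 distinct tours).
Excess = 100 − 85 = 15.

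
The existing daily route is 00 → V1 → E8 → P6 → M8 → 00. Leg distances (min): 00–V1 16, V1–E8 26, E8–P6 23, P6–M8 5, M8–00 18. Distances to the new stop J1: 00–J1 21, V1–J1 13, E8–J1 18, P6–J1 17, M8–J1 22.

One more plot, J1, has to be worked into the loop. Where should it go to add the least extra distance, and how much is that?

Insertion cost between consecutive stops i–j is d(i,J1) + d(J1,j) − d(i,j):
  between 00 and V1: 21 + 13 − 16 = 18
  between V1 and E8: 13 + 18 − 26 = 5
  between E8 and P6: 18 + 17 − 23 = 12
  between P6 and M8: 17 + 22 − 5 = 34
  between M8 and 00: 22 + 21 − 18 = 25
Cheapest insertion is between V1 and E8, adding 5.
New total = 88 + 5 = 93.

+5 min — insert J1 between V1 and E8.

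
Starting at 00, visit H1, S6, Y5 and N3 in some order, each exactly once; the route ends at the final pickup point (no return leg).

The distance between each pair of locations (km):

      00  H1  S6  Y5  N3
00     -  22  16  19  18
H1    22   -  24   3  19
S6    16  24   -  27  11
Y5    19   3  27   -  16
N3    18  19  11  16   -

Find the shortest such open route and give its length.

46 km — the minimum one-way total.

There are 4! = 24 possible orderings.
00 → H1 → S6 → Y5 → N3: 22+24+27+16 = 89
00 → H1 → S6 → N3 → Y5: 22+24+11+16 = 73
00 → H1 → Y5 → S6 → N3: 22+3+27+11 = 63
00 → H1 → Y5 → N3 → S6: 22+3+16+11 = 52
00 → H1 → N3 → S6 → Y5: 22+19+11+27 = 79
00 → H1 → N3 → Y5 → S6: 22+19+16+27 = 84
00 → S6 → H1 → Y5 → N3: 16+24+3+16 = 59
00 → S6 → H1 → N3 → Y5: 16+24+19+16 = 75
00 → S6 → Y5 → H1 → N3: 16+27+3+19 = 65
00 → S6 → Y5 → N3 → H1: 16+27+16+19 = 78
00 → S6 → N3 → H1 → Y5: 16+11+19+3 = 49
00 → S6 → N3 → Y5 → H1: 16+11+16+3 = 46
00 → Y5 → H1 → S6 → N3: 19+3+24+11 = 57
00 → Y5 → H1 → N3 → S6: 19+3+19+11 = 52
… (10 more)
The minimum is 46.
One shortest path: 00 → S6 → N3 → Y5 → H1.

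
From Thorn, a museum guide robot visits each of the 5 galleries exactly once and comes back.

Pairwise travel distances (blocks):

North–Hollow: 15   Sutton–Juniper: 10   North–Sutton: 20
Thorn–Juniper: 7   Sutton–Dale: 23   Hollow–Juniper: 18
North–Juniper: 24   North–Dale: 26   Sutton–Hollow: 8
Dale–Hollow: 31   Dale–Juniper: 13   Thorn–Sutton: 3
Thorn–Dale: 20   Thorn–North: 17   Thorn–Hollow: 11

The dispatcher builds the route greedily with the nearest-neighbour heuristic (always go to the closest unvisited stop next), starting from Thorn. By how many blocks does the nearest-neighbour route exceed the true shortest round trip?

Thorn: Sutton=3, Juniper=7, Hollow=11, North=17, Dale=20 ⇒ Sutton
Sutton: Hollow=8, Juniper=10, North=20, Dale=23 ⇒ Hollow
Hollow: North=15, Juniper=18, Dale=31 ⇒ North
North: Juniper=24, Dale=26 ⇒ Juniper
Juniper: Dale=13 ⇒ Dale
NN route Thorn → Sutton → Hollow → North → Juniper → Dale → Thorn costs 83.
Optimal: Thorn → Sutton → Hollow → North → Dale → Juniper → Thorn costs 72 (by enumerating all 60 distinct tours).
Excess = 83 − 72 = 11.

Excess over optimum: 11 blocks.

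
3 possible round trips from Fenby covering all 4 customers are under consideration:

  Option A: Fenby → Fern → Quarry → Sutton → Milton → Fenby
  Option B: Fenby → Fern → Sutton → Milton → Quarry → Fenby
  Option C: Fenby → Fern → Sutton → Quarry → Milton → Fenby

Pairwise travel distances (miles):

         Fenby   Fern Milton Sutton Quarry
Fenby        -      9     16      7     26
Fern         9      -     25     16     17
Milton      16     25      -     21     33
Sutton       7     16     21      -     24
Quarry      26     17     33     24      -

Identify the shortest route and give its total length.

Shortest is Option A, total 87 miles.

Option A: 9 + 17 + 24 + 21 + 16 = 87
Option B: 9 + 16 + 21 + 33 + 26 = 105
Option C: 9 + 16 + 24 + 33 + 16 = 98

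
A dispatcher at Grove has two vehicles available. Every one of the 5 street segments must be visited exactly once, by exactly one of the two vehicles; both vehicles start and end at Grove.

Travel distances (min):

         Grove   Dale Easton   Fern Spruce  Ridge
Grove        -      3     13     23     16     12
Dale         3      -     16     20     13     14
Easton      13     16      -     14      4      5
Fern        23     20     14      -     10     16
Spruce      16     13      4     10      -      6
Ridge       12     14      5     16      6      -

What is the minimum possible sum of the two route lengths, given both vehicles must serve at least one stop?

Check every non-empty split of the stops between the two vehicles; for each half take its own optimal tour:
  {Dale} + {Easton, Fern, Spruce, Ridge}: 6 + 54 = 60
  {Easton} + {Dale, Fern, Spruce, Ridge}: 26 + 51 = 77
  {Dale, Easton} + {Fern, Spruce, Ridge}: 32 + 51 = 83
  {Fern} + {Dale, Easton, Spruce, Ridge}: 46 + 37 = 83
  {Dale, Fern} + {Easton, Spruce, Ridge}: 46 + 35 = 81
  {Easton, Fern} + {Dale, Spruce, Ridge}: 50 + 34 = 84
  … (15 splits in total)
Best: vehicle 1 Grove → Dale → Grove = 6; vehicle 2 Grove → Fern → Spruce → Easton → Ridge → Grove = 54; combined 60.

60 min — the smallest possible combined total.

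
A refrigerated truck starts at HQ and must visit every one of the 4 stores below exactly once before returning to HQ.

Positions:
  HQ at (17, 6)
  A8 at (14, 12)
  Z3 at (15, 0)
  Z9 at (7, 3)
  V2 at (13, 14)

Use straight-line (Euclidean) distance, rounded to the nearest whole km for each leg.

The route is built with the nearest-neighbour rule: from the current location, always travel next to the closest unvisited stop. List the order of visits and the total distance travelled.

37 km along HQ → Z3 → Z9 → A8 → V2 → HQ.

HQ → [Z3:6 / A8:7 / V2:9 / Z9:10] → Z3 (6)
Z3 → [Z9:9 / A8:12 / V2:14] → Z9 (9)
Z9 → [A8:11 / V2:13] → A8 (11)
A8 → [V2:2] → V2 (2)
Return V2→HQ: 9.
Total = 6 + 9 + 11 + 2 + 9 = 37.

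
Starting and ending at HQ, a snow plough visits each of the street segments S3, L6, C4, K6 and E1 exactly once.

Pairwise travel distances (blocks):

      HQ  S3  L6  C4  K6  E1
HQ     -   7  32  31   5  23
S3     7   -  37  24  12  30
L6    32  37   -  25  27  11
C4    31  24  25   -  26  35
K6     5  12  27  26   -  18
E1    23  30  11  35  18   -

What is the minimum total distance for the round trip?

Shortest round trip = 90 blocks.

HQ-S3-L6-C4-K6-E1-HQ: 7+37+25+26+18+23 = 136
HQ-S3-L6-C4-E1-K6-HQ: 7+37+25+35+18+5 = 127
HQ-S3-L6-K6-C4-E1-HQ: 7+37+27+26+35+23 = 155
HQ-S3-L6-K6-E1-C4-HQ: 7+37+27+18+35+31 = 155
HQ-S3-L6-E1-C4-K6-HQ: 7+37+11+35+26+5 = 121
HQ-S3-L6-E1-K6-C4-HQ: 7+37+11+18+26+31 = 130
HQ-S3-C4-L6-K6-E1-HQ: 7+24+25+27+18+23 = 124
HQ-S3-C4-L6-E1-K6-HQ: 7+24+25+11+18+5 = 90
HQ-S3-C4-K6-L6-E1-HQ: 7+24+26+27+11+23 = 118
HQ-S3-C4-K6-E1-L6-HQ: 7+24+26+18+11+32 = 118
HQ-S3-C4-E1-L6-K6-HQ: 7+24+35+11+27+5 = 109
HQ-S3-C4-E1-K6-L6-HQ: 7+24+35+18+27+32 = 143
HQ-S3-K6-L6-C4-E1-HQ: 7+12+27+25+35+23 = 129
HQ-S3-K6-L6-E1-C4-HQ: 7+12+27+11+35+31 = 123
… (46 more)
The minimum is 90.
One optimal route: HQ → S3 → C4 → L6 → E1 → K6 → HQ (or its reverse).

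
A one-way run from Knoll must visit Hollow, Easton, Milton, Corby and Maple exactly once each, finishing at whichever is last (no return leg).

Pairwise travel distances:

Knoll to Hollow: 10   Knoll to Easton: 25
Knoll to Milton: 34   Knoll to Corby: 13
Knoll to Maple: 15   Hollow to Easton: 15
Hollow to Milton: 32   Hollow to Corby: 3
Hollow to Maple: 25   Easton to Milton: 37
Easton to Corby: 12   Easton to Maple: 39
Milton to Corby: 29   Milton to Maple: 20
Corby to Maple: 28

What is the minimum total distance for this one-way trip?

Shortest open route: 82.

There are 5! = 120 possible orderings.
Knoll→Hollow→Easton→Milton→Corby→Maple: 10+15+37+29+28 = 119
Knoll→Hollow→Easton→Milton→Maple→Corby: 10+15+37+20+28 = 110
Knoll→Hollow→Easton→Corby→Milton→Maple: 10+15+12+29+20 = 86
Knoll→Hollow→Easton→Corby→Maple→Milton: 10+15+12+28+20 = 85
Knoll→Hollow→Easton→Maple→Milton→Corby: 10+15+39+20+29 = 113
Knoll→Hollow→Easton→Maple→Corby→Milton: 10+15+39+28+29 = 121
Knoll→Hollow→Milton→Easton→Corby→Maple: 10+32+37+12+28 = 119
Knoll→Hollow→Milton→Easton→Maple→Corby: 10+32+37+39+28 = 146
Knoll→Hollow→Milton→Corby→Easton→Maple: 10+32+29+12+39 = 122
Knoll→Hollow→Milton→Corby→Maple→Easton: 10+32+29+28+39 = 138
Knoll→Hollow→Milton→Maple→Easton→Corby: 10+32+20+39+12 = 113
Knoll→Hollow→Milton→Maple→Corby→Easton: 10+32+20+28+12 = 102
Knoll→Hollow→Corby→Easton→Milton→Maple: 10+3+12+37+20 = 82
Knoll→Hollow→Corby→Easton→Maple→Milton: 10+3+12+39+20 = 84
… (106 more)
The minimum is 82.
One shortest path: Knoll → Hollow → Corby → Easton → Milton → Maple.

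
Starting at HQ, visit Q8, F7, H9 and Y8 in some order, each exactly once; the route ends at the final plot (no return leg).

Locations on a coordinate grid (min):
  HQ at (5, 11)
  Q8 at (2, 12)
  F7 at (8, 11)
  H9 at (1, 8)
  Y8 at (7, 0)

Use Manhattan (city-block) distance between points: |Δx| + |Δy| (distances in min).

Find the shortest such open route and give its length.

Shortest open route: 29 min.

There are 4! = 24 possible orderings.
HQ → Q8 → F7 → H9 → Y8: 4+7+10+14 = 35
HQ → Q8 → F7 → Y8 → H9: 4+7+12+14 = 37
HQ → Q8 → H9 → F7 → Y8: 4+5+10+12 = 31
HQ → Q8 → H9 → Y8 → F7: 4+5+14+12 = 35
HQ → Q8 → Y8 → F7 → H9: 4+17+12+10 = 43
HQ → Q8 → Y8 → H9 → F7: 4+17+14+10 = 45
HQ → F7 → Q8 → H9 → Y8: 3+7+5+14 = 29
HQ → F7 → Q8 → Y8 → H9: 3+7+17+14 = 41
HQ → F7 → H9 → Q8 → Y8: 3+10+5+17 = 35
HQ → F7 → H9 → Y8 → Q8: 3+10+14+17 = 44
HQ → F7 → Y8 → Q8 → H9: 3+12+17+5 = 37
HQ → F7 → Y8 → H9 → Q8: 3+12+14+5 = 34
HQ → H9 → Q8 → F7 → Y8: 7+5+7+12 = 31
HQ → H9 → Q8 → Y8 → F7: 7+5+17+12 = 41
… (10 more)
The minimum is 29.
One shortest path: HQ → F7 → Q8 → H9 → Y8.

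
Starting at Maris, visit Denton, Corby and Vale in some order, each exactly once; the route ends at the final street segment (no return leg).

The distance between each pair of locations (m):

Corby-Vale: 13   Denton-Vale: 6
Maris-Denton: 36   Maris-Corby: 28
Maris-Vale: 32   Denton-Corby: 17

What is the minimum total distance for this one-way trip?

Minimum one-way distance = 47 m.

There are 3! = 6 possible orderings.
Maris→Denton→Corby→Vale: 36+17+13 = 66
Maris→Denton→Vale→Corby: 36+6+13 = 55
Maris→Corby→Denton→Vale: 28+17+6 = 51
Maris→Corby→Vale→Denton: 28+13+6 = 47
Maris→Vale→Denton→Corby: 32+6+17 = 55
Maris→Vale→Corby→Denton: 32+13+17 = 62
The minimum is 47.
One shortest path: Maris → Corby → Vale → Denton.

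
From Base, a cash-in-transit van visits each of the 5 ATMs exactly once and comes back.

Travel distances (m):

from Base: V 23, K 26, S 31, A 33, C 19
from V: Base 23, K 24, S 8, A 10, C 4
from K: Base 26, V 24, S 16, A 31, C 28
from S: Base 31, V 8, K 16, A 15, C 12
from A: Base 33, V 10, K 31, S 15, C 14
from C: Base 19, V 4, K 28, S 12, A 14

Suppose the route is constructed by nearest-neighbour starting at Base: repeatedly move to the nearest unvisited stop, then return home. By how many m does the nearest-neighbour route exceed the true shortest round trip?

Excess over optimum: 13 m.

From Base: C=19, V=23, K=26, S=31, A=33 → choose C (19).
From C: V=4, S=12, A=14, K=28 → choose V (4).
From V: S=8, A=10, K=24 → choose S (8).
From S: A=15, K=16 → choose A (15).
From A: K=31 → choose K (31).
NN route Base → C → V → S → A → K → Base costs 103.
Optimal: Base → K → S → A → V → C → Base costs 90 (by enumerating all 60 distinct tours).
Excess = 103 − 90 = 13.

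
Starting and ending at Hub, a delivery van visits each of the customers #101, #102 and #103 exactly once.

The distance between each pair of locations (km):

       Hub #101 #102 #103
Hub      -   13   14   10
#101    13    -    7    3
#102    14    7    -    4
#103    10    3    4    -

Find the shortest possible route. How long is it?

34 km — the shortest possible round trip.

Hub→#101→#102→#103→Hub: 13+7+4+10 = 34
Hub→#101→#103→#102→Hub: 13+3+4+14 = 34
Hub→#102→#101→#103→Hub: 14+7+3+10 = 34
The minimum is 34.
One optimal route: Hub → #101 → #102 → #103 → Hub (or its reverse).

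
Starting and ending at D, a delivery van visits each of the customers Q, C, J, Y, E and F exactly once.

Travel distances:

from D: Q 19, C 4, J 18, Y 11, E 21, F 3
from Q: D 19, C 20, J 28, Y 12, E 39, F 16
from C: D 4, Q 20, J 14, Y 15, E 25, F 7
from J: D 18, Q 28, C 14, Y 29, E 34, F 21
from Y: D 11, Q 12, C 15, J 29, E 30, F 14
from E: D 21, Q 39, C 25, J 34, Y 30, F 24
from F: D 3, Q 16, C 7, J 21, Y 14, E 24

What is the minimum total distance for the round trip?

Shortest round trip = 113.

There are 360 distinct closed tours to check (reversals are equivalent).
D→Q→C→J→Y→E→F→D: 19+20+14+29+30+24+3 = 139
D→Q→C→J→Y→F→E→D: 19+20+14+29+14+24+21 = 141
D→Q→C→J→E→Y→F→D: 19+20+14+34+30+14+3 = 134
D→Q→C→J→E→F→Y→D: 19+20+14+34+24+14+11 = 136
D→Q→C→J→F→Y→E→D: 19+20+14+21+14+30+21 = 139
D→Q→C→J→F→E→Y→D: 19+20+14+21+24+30+11 = 139
D→Q→C→Y→J→E→F→D: 19+20+15+29+34+24+3 = 144
D→Q→C→Y→J→F→E→D: 19+20+15+29+21+24+21 = 149
… (352 more)
D→C→J→E→Y→Q→F→D: 4+14+34+30+12+16+3 = 113  ← best
The minimum is 113.
One optimal route: D → C → J → E → Y → Q → F → D (or its reverse).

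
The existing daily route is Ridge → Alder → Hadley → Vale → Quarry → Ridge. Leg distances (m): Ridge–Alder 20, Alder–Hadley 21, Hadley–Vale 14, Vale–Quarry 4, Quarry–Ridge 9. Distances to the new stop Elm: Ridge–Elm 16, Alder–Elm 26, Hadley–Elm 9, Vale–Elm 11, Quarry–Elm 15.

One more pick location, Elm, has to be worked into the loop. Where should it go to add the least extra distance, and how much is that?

Insertion cost between consecutive stops i–j is d(i,Elm) + d(Elm,j) − d(i,j):
  between Ridge and Alder: 16 + 26 − 20 = 22
  between Alder and Hadley: 26 + 9 − 21 = 14
  between Hadley and Vale: 9 + 11 − 14 = 6
  between Vale and Quarry: 11 + 15 − 4 = 22
  between Quarry and Ridge: 15 + 16 − 9 = 22
Cheapest insertion is between Hadley and Vale, adding 6.
New total = 68 + 6 = 74.

Adding 6 m by placing Elm on the Hadley–Vale leg.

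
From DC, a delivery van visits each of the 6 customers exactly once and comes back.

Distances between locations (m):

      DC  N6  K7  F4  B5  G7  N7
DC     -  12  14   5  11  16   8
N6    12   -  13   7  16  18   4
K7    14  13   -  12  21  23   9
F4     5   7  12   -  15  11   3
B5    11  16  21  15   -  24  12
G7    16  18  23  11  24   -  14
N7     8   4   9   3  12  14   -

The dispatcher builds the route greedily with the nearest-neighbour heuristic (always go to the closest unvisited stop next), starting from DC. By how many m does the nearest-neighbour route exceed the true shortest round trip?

From DC: F4=5, N7=8, B5=11, N6=12, K7=14, G7=16 → choose F4 (5).
From F4: N7=3, N6=7, G7=11, K7=12, B5=15 → choose N7 (3).
From N7: N6=4, K7=9, B5=12, G7=14 → choose N6 (4).
From N6: K7=13, B5=16, G7=18 → choose K7 (13).
From K7: B5=21, G7=23 → choose B5 (21).
From B5: G7=24 → choose G7 (24).
NN route DC → F4 → N7 → N6 → K7 → B5 → G7 → DC costs 86.
Optimal: DC → F4 → G7 → N6 → K7 → N7 → B5 → DC costs 79 (by enumerating all 360 distinct tours).
Excess = 86 − 79 = 7.

The nearest-neighbour route is 7 m longer than optimal.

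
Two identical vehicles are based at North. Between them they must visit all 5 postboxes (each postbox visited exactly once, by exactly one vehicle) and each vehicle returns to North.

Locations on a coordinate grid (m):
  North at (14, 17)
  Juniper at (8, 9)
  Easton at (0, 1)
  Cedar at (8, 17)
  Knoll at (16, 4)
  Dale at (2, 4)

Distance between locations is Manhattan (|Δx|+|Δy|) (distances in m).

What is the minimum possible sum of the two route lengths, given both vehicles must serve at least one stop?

Check every non-empty split of the stops between the two vehicles; for each half take its own optimal tour:
  {Juniper} + {Easton, Cedar, Knoll, Dale}: 28 + 64 = 92
  {Easton} + {Juniper, Cedar, Knoll, Dale}: 60 + 54 = 114
  {Juniper, Easton} + {Cedar, Knoll, Dale}: 60 + 54 = 114
  {Cedar} + {Juniper, Easton, Knoll, Dale}: 12 + 64 = 76
  {Juniper, Cedar} + {Easton, Knoll, Dale}: 28 + 64 = 92
  {Easton, Cedar} + {Juniper, Knoll, Dale}: 60 + 54 = 114
  … (15 splits in total)
Best: vehicle 1 North → Cedar → North = 12; vehicle 2 North → Juniper → Easton → Dale → Knoll → North = 64; combined 76.

Minimum combined distance: 76 m.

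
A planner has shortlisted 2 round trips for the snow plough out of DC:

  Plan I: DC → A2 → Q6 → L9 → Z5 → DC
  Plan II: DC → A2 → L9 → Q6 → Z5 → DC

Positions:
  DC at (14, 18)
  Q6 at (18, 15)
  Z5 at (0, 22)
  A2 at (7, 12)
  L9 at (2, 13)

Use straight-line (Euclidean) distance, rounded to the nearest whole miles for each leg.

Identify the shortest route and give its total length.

Plan I: 9 + 11 + 16 + 9 + 15 = 60
Plan II: 9 + 5 + 16 + 19 + 15 = 64

Shortest is Plan I, total 60 miles.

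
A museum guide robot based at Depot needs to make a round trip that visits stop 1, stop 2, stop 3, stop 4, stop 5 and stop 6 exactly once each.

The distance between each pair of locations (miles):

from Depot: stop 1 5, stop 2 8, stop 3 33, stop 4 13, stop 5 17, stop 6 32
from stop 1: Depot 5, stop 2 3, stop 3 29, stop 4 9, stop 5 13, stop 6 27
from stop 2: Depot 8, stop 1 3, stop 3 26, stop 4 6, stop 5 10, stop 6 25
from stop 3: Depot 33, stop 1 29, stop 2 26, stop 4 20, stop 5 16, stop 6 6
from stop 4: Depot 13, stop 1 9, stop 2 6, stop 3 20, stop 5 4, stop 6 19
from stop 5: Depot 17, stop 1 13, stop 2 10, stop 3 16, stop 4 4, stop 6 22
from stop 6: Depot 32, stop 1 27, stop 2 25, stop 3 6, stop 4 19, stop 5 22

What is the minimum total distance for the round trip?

Depot-stop 1-stop 2-stop 3-stop 4-stop 5-stop 6-Depot: 5+3+26+20+4+22+32 = 112
Depot-stop 1-stop 2-stop 3-stop 4-stop 6-stop 5-Depot: 5+3+26+20+19+22+17 = 112
Depot-stop 1-stop 2-stop 3-stop 5-stop 4-stop 6-Depot: 5+3+26+16+4+19+32 = 105
Depot-stop 1-stop 2-stop 3-stop 5-stop 6-stop 4-Depot: 5+3+26+16+22+19+13 = 104
Depot-stop 1-stop 2-stop 3-stop 6-stop 4-stop 5-Depot: 5+3+26+6+19+4+17 = 80
Depot-stop 1-stop 2-stop 3-stop 6-stop 5-stop 4-Depot: 5+3+26+6+22+4+13 = 79
Depot-stop 1-stop 2-stop 4-stop 3-stop 5-stop 6-Depot: 5+3+6+20+16+22+32 = 104
Depot-stop 1-stop 2-stop 4-stop 3-stop 6-stop 5-Depot: 5+3+6+20+6+22+17 = 79
… (352 more)
Depot-stop 1-stop 2-stop 4-stop 5-stop 3-stop 6-Depot: 5+3+6+4+16+6+32 = 72  ← best
The minimum is 72.
One optimal route: Depot → stop 1 → stop 2 → stop 4 → stop 5 → stop 3 → stop 6 → Depot (or its reverse).

Minimum total distance: 72 miles.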